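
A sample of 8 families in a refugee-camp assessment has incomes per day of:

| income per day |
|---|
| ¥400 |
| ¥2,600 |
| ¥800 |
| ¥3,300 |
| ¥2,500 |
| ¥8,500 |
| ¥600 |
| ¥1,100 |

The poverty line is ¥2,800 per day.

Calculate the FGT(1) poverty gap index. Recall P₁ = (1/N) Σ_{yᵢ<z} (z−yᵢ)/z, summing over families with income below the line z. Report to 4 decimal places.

Incomes under z: ¥400, ¥600, ¥800, ¥1,100, ¥2,500, ¥2,600 (q = 6 of N = 8).
Relative gaps: (2800−400)/2800 = 0.8571; (2800−600)/2800 = 0.7857; (2800−800)/2800 = 0.7143; (2800−1100)/2800 = 0.6071; (2800−2500)/2800 = 0.1071; (2800−2600)/2800 = 0.0714.
Σ = 3.142857. Dividing by the full population N = 8 gives P₁ = 0.3929.

0.3929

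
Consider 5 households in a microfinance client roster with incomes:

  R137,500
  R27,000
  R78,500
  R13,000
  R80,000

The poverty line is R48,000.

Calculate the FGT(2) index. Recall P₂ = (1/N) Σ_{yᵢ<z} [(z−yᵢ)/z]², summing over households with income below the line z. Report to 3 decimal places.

Incomes under z: R13,000, R27,000 (q = 2 of N = 5).
Gap ratios (z−y)/z: (48000−13000)/48000 = 0.7292; (48000−27000)/48000 = 0.4375.
Squared: 0.5317; 0.1914.
Sum = 0.723090; P₂ = 0.723090 / 5 = 0.145.

0.145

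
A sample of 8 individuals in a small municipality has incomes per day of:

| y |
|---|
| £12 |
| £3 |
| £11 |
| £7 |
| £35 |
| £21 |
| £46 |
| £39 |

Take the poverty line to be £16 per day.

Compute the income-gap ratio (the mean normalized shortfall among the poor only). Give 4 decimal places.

Poor units: £3, £7, £11, £12 (q = 4 of N = 8).
Relative gaps: 0.8125, 0.5625, 0.3125, 0.2500; sum = 1.937500.
The income-gap ratio divides by q (the poor only): 1.937500 / 4 = 0.4844.

0.4844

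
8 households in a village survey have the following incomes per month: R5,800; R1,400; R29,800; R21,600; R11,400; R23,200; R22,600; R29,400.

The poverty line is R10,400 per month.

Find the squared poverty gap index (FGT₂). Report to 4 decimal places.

0.1181

Below the line: R1,400, R5,800 (q = 2 of N = 8).
Gap ratios (z−y)/z: (10400−1400)/10400 = 0.8654; (10400−5800)/10400 = 0.4423.
Squared: 0.7489; 0.1956.
Sum = 0.944527; P₂ = 0.944527 / 8 = 0.1181.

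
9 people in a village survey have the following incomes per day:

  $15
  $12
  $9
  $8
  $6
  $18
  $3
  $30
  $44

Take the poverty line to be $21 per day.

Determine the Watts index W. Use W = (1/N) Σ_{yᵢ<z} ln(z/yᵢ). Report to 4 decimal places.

Below z: $3, $6, $8, $9, $12, $15, $18 (q = 7 of N = 9).
Log shortfalls: ln(21/3) = 1.9459; ln(21/6) = 1.2528; ln(21/8) = 0.9651; ln(21/9) = 0.8473; ln(21/12) = 0.5596; ln(21/15) = 0.3365; ln(21/18) = 0.1542.
W = 6.061291 / 9 = 0.6735.

0.6735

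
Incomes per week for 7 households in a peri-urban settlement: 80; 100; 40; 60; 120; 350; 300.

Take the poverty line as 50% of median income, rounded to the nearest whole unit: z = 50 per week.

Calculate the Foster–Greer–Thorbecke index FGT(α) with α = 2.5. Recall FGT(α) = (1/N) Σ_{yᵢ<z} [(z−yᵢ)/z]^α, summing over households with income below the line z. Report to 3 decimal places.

0.003

Poor units: 40 (q = 1 of N = 7).
Gap ratios (z−y)/z: (50−40)/50 = 0.2000.
Raised to α = 2.5: 0.01789.
Sum = 0.017889; FGT(2.5) = 0.017889 / 7 = 0.003.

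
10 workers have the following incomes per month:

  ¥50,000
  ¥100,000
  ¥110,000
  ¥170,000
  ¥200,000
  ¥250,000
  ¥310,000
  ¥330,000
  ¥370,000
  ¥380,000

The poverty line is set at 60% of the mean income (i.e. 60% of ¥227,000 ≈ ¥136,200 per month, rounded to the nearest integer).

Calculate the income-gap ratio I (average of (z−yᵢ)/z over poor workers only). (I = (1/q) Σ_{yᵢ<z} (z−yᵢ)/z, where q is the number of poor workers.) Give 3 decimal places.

Incomes under z: ¥50,000, ¥100,000, ¥110,000 (q = 3 of N = 10).
Shortfall ratios (z−y)/z: 0.6329, 0.2658, 0.1924; sum = 1.091043.
The income-gap ratio divides by q (the poor only): 1.091043 / 3 = 0.364.

0.364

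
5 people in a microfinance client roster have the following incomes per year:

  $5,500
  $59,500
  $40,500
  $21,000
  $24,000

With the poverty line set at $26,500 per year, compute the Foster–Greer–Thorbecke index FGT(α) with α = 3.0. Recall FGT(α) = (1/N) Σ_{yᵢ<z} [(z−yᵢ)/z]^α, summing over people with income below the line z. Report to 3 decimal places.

Below the line: $5,500, $21,000, $24,000 (q = 3 of N = 5).
Normalized shortfalls: (26500−5500)/26500 = 0.7925; (26500−21000)/26500 = 0.2075; (26500−24000)/26500 = 0.0943.
Raised to α = 3.0: 0.49765; 0.00894; 0.00084.
Sum = 0.507426; FGT(3.0) = 0.507426 / 5 = 0.101.

0.101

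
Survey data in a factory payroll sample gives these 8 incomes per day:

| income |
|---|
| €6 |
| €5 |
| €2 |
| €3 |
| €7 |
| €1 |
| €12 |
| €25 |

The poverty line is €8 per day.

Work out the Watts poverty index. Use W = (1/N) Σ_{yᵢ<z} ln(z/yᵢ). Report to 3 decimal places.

Poor units: €1, €2, €3, €5, €6, €7 (q = 6 of N = 8).
ln(z/y) terms: ln(8/1) = 2.0794; ln(8/2) = 1.3863; ln(8/3) = 0.9808; ln(8/5) = 0.4700; ln(8/6) = 0.2877; ln(8/7) = 0.1335.
W = 5.337782 / 8 = 0.667.

0.667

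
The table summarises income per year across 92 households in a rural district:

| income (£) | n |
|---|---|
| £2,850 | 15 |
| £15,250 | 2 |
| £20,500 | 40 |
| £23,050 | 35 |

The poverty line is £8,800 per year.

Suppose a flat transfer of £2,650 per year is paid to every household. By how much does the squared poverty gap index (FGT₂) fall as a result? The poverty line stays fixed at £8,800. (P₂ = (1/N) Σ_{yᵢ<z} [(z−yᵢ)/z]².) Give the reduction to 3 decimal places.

Before: below the line — 15×£2,850; squared poverty gap index (FGT₂) = 0.07454.
After the £2,650 transfer: below the line — 15×£5,500; squared poverty gap index (FGT₂) = 0.02293.
Reduction = 0.07454 − 0.02293 = 0.052.

0.052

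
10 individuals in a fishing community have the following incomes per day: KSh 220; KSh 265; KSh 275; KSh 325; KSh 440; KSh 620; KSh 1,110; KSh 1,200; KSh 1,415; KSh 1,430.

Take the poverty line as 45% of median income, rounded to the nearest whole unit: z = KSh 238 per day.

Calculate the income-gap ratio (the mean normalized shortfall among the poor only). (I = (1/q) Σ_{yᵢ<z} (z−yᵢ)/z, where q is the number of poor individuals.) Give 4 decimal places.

0.0756

Below z: KSh 220 (q = 1 of N = 10).
Relative gaps: 0.0756; sum = 0.075630.
The income-gap ratio divides by q (the poor only): 0.075630 / 1 = 0.0756.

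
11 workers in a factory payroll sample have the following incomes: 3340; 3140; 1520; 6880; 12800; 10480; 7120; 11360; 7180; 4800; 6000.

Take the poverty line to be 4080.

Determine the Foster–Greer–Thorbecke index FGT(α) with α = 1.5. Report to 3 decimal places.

Incomes under z: 1520, 3140, 3340 (q = 3 of N = 11).
Shortfall ratios: (4080−1520)/4080 = 0.6275; (4080−3140)/4080 = 0.2304; (4080−3340)/4080 = 0.1814.
Raised to α = 1.5: 0.49702; 0.11059; 0.07724.
Sum = 0.684844; FGT(1.5) = 0.684844 / 11 = 0.062.

0.062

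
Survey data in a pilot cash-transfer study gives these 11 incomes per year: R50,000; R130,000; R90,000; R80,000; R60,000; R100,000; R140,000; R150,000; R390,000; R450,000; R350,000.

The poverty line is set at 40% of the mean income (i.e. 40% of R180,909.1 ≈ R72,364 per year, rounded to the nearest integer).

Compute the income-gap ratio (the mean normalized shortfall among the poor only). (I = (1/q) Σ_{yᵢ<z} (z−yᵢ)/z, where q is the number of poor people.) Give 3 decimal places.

Incomes under z: R50,000, R60,000 (q = 2 of N = 11).
Shortfall ratios (z−y)/z: 0.3090, 0.1709; sum = 0.479907.
I averages over the q = 2 poor units only: 0.479907 / 2 = 0.240.

0.240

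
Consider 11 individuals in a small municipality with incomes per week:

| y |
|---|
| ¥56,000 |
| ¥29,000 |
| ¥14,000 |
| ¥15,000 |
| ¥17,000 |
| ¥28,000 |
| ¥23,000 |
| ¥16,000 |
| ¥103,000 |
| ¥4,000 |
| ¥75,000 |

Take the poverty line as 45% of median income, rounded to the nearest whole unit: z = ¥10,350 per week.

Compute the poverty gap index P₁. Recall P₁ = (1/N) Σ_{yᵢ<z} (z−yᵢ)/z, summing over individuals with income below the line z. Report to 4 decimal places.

Below the line: ¥4,000 (q = 1 of N = 11).
Shortfall ratios: (10350−4000)/10350 = 0.6135.
Sum of shortfalls = 0.613527; P₁ averages over all N: 0.613527 / 11 = 0.0558.

0.0558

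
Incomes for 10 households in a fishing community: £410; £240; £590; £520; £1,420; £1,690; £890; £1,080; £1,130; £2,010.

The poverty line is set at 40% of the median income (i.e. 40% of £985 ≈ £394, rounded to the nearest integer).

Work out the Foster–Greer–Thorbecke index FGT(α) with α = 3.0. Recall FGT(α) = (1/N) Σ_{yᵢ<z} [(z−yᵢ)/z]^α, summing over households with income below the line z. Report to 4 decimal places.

Incomes under z: £240 (q = 1 of N = 10).
Relative gaps: (394−240)/394 = 0.3909.
Raised to α = 3.0: 0.05971.
Sum = 0.059714; FGT(3.0) = 0.059714 / 10 = 0.0060.

0.0060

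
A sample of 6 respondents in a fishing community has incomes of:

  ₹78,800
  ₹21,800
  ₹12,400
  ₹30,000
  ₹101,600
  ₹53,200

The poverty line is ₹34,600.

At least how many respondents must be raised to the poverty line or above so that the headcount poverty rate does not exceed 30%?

Currently q = 3 of N = 6 are below the line (H = 0.500).
A headcount ratio of at most 30% allows at most ⌊0.30 × 6⌋ = 1 poor respondents.
So at least 3 − 1 = 2 must be lifted.

2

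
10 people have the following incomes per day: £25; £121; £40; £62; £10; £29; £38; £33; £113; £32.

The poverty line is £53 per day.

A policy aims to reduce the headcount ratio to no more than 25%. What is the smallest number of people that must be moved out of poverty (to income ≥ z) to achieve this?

5

7 of the 10 people are poor, so H = 7/10 = 0.700.
A headcount ratio of at most 25% allows at most ⌊0.25 × 10⌋ = 2 poor people.
So at least 7 − 2 = 5 must be lifted.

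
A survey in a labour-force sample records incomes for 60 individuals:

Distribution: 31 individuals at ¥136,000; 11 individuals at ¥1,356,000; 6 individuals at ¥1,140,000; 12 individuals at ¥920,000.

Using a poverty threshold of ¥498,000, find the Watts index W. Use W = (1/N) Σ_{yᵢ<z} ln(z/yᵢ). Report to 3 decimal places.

0.671

Below the line: 31×¥136,000 (q = 31 of N = 60).
Log gaps: ln(498000/136000) = 1.2979 (×31).
W = 40.236301 / 60 = 0.671.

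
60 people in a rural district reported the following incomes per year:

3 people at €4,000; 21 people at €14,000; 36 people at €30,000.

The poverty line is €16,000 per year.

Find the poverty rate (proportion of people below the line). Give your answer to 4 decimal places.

24 of the 60 people have income below €16,000.
H = 24/60 = 0.4000.

0.4000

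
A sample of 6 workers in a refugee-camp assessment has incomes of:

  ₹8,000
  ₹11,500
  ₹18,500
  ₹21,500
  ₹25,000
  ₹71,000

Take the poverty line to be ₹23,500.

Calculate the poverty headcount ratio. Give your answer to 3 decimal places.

4 of the 6 workers have income below ₹23,500.
H = 4/6 = 0.667.

0.667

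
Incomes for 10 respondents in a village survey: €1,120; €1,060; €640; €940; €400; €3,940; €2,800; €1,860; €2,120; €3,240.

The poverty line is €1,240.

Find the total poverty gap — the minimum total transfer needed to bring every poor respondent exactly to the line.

Below z: €400, €640, €940, €1,060, €1,120 (q = 5 of N = 10).
Individual gaps: 1240−400 = 840; 1240−640 = 600; 1240−940 = 300; 1240−1060 = 180; 1240−1120 = 120.
Aggregate gap = €2,040.

€2,040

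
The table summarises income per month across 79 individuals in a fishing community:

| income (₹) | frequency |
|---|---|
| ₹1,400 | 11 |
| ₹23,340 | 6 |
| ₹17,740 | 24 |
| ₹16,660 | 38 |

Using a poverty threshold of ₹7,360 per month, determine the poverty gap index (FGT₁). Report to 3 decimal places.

0.113

Incomes under z: 11×₹1,400 (q = 11 of N = 79).
Gap ratios (z−y)/z: (7360−1400)/7360 = 0.8098 (×11).
Σ = 8.907609. Dividing by the full population N = 79 gives P₁ = 0.113.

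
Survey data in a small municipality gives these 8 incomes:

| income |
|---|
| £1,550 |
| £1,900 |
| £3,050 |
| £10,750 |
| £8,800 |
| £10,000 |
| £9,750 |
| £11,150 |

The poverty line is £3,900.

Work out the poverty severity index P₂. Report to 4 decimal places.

Below the line: £1,550, £1,900, £3,050 (q = 3 of N = 8).
Gap ratios (z−y)/z: (3900−1550)/3900 = 0.6026; (3900−1900)/3900 = 0.5128; (3900−3050)/3900 = 0.2179.
Squared: 0.3631; 0.2630; 0.0475.
Sum = 0.673570; P₂ = 0.673570 / 8 = 0.0842.

0.0842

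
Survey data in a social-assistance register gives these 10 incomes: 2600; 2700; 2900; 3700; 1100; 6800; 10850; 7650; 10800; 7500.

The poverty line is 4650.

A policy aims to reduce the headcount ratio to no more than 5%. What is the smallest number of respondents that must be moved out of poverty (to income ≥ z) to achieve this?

5

Currently q = 5 of N = 10 are below the line (H = 0.500).
A headcount ratio of at most 5% allows at most ⌊0.05 × 10⌋ = 0 poor respondents.
So at least 5 − 0 = 5 must be lifted.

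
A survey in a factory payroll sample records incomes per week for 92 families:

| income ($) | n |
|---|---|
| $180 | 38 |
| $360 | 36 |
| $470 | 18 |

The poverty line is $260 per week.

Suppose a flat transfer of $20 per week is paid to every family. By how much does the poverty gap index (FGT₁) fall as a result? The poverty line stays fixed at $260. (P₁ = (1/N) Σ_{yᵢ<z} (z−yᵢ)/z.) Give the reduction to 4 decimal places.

Before: below the line — 38×$180; poverty gap index (FGT₁) = 0.127090.
After the $20 transfer: below the line — 38×$200; poverty gap index (FGT₁) = 0.095318.
Reduction = 0.127090 − 0.095318 = 0.0318.

0.0318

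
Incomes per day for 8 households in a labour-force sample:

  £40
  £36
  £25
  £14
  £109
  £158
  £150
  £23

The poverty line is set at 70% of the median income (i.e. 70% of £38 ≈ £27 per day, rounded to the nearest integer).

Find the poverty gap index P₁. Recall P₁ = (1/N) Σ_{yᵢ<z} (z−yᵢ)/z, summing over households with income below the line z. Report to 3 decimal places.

0.088

Poor units: £14, £23, £25 (q = 3 of N = 8).
Shortfall ratios: (27−14)/27 = 0.4815; (27−23)/27 = 0.1481; (27−25)/27 = 0.0741.
Σ = 0.703704. Dividing by the full population N = 8 gives P₁ = 0.088.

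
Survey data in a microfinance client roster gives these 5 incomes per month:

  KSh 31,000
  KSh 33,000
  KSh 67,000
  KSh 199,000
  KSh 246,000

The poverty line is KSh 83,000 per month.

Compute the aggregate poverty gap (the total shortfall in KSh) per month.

KSh 118,000

Below z: KSh 31,000, KSh 33,000, KSh 67,000 (q = 3 of N = 5).
Individual gaps: 83000−31000 = 52000; 83000−33000 = 50000; 83000−67000 = 16000.
Aggregate gap = KSh 118,000.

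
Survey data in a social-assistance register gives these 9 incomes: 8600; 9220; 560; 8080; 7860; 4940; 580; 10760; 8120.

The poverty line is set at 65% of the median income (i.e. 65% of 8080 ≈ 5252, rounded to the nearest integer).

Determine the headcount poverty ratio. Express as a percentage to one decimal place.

3 of the 9 respondents have income below 5252.
H = 3/9 = 33.3%.

33.3%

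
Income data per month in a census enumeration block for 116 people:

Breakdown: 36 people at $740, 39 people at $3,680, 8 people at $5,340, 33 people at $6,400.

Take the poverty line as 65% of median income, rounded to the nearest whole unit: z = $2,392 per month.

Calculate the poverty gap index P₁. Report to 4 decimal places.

Below z: 36×$740 (q = 36 of N = 116).
Normalized shortfalls: (2392−740)/2392 = 0.6906 (×36).
Sum of shortfalls = 24.862876; P₁ averages over all N: 24.862876 / 116 = 0.2143.

0.2143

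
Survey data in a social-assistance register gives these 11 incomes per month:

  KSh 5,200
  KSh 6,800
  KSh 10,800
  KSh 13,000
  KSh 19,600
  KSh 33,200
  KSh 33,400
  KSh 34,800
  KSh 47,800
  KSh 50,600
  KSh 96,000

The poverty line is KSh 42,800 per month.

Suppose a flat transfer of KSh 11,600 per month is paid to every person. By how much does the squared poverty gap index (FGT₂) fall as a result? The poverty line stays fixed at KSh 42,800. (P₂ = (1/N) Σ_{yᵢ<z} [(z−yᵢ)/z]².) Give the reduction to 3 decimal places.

Before: below the line — KSh 5,200, KSh 6,800, KSh 10,800, KSh 13,000, KSh 19,600, KSh 33,200, KSh 33,400, KSh 34,800; squared poverty gap index (FGT₂) = 0.26821.
After the KSh 11,600 transfer: below the line — KSh 16,800, KSh 18,400, KSh 22,400, KSh 24,600, KSh 31,200; squared poverty gap index (FGT₂) = 0.10686.
Reduction = 0.26821 − 0.10686 = 0.161.

0.161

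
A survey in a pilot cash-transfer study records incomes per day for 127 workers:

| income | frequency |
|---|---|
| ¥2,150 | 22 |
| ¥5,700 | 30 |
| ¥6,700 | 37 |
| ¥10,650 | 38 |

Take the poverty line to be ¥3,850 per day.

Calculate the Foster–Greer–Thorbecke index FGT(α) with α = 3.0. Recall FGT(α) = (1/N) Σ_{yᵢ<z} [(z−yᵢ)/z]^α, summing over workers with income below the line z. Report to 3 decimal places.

Poor units: 22×¥2,150 (q = 22 of N = 127).
Normalized shortfalls: (3850−2150)/3850 = 0.4416 (×22).
Raised to α = 3.0: 0.08609 (×22).
Sum = 1.894032; FGT(3.0) = 1.894032 / 127 = 0.015.

0.015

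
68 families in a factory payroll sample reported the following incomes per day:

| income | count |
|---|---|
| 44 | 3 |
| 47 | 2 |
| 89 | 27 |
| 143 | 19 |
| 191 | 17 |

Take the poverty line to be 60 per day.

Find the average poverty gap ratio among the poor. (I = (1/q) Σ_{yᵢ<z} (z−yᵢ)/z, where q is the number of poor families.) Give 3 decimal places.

Below z: 3×44, 2×47 (q = 5 of N = 68).
Relative gaps: 0.2667 (×3), 0.2167 (×2); sum = 1.233333.
I averages over the q = 5 poor units only: 1.233333 / 5 = 0.247.

0.247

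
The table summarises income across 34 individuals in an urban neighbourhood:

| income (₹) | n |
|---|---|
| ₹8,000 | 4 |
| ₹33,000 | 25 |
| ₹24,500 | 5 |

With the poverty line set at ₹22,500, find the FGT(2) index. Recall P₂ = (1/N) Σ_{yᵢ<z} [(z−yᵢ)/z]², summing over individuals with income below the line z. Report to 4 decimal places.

Below z: 4×₹8,000 (q = 4 of N = 34).
Shortfall ratios: (22500−8000)/22500 = 0.6444 (×4).
Squared: 0.4153 (×4).
Sum = 1.661235; P₂ = 1.661235 / 34 = 0.0489.

0.0489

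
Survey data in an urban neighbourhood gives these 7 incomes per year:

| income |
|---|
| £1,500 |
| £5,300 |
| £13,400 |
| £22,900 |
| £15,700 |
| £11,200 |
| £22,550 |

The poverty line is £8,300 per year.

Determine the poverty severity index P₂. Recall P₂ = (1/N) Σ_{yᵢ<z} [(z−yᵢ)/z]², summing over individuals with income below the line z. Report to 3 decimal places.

0.115

Incomes under z: £1,500, £5,300 (q = 2 of N = 7).
Normalized shortfalls: (8300−1500)/8300 = 0.8193; (8300−5300)/8300 = 0.3614.
Squared: 0.6712; 0.1306.
Sum = 0.801858; P₂ = 0.801858 / 7 = 0.115.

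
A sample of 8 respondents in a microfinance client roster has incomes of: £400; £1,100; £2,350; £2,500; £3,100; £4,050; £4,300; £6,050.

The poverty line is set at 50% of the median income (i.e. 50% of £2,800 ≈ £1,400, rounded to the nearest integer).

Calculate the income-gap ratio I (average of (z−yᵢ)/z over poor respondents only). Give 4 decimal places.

0.4643

Incomes under z: £400, £1,100 (q = 2 of N = 8).
Relative gaps: 0.7143, 0.2143; sum = 0.928571.
The income-gap ratio divides by q (the poor only): 0.928571 / 2 = 0.4643.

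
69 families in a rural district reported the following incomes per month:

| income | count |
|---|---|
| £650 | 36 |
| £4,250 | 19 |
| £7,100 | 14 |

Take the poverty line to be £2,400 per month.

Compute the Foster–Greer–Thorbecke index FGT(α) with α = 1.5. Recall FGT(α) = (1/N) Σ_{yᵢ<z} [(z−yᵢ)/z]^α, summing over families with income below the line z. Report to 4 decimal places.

0.3249

Incomes under z: 36×£650 (q = 36 of N = 69).
Normalized shortfalls: (2400−650)/2400 = 0.7292 (×36).
Raised to α = 1.5: 0.62264 (×36).
Sum = 22.415205; FGT(1.5) = 22.415205 / 69 = 0.3249.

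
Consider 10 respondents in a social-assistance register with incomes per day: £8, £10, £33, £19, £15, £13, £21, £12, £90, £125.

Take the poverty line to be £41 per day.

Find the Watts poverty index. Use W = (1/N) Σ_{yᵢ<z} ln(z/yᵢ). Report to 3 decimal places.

0.808

Below the line: £8, £10, £12, £13, £15, £19, £21, £33 (q = 8 of N = 10).
Log gaps: ln(41/8) = 1.6341; ln(41/10) = 1.4110; ln(41/12) = 1.2287; ln(41/13) = 1.1486; ln(41/15) = 1.0055; ln(41/19) = 0.7691; ln(41/21) = 0.6690; ln(41/33) = 0.2171.
W = 8.083175 / 10 = 0.808.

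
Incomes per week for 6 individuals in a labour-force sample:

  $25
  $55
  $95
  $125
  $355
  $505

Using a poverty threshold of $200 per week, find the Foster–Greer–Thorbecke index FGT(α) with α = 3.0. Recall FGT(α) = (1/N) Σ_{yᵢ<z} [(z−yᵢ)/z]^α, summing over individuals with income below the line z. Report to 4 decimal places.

Incomes under z: $25, $55, $95, $125 (q = 4 of N = 6).
Shortfall ratios: (200−25)/200 = 0.8750; (200−55)/200 = 0.7250; (200−95)/200 = 0.5250; (200−125)/200 = 0.3750.
Raised to α = 3.0: 0.66992; 0.38108; 0.14470; 0.05273.
Sum = 1.248438; FGT(3.0) = 1.248438 / 6 = 0.2081.

0.2081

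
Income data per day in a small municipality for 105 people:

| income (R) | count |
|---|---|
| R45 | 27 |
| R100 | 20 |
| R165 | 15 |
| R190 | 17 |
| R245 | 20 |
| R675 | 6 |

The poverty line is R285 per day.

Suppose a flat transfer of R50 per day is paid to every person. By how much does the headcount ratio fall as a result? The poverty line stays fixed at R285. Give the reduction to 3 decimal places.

0.190

Before: below the line — 27×R45, 20×R100, 15×R165, 17×R190, 20×R245; headcount ratio = 0.94286.
After the R50 transfer: below the line — 27×R95, 20×R150, 15×R215, 17×R240; headcount ratio = 0.75238.
Reduction = 0.94286 − 0.75238 = 0.190.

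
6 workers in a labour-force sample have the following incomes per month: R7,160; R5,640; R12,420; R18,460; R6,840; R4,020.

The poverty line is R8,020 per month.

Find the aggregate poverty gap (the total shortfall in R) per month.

Incomes under z: R4,020, R5,640, R6,840, R7,160 (q = 4 of N = 6).
Individual gaps: 8020−4020 = 4000; 8020−5640 = 2380; 8020−6840 = 1180; 8020−7160 = 860.
Aggregate gap = R8,420.

R8,420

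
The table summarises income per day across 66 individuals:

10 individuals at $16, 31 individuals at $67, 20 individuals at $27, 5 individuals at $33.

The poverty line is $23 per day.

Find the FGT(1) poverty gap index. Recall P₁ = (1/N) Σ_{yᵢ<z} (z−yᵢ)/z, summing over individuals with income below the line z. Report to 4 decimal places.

Incomes under z: 10×$16 (q = 10 of N = 66).
Relative gaps: (23−16)/23 = 0.3043 (×10).
Sum of shortfalls = 3.043478; P₁ averages over all N: 3.043478 / 66 = 0.0461.

0.0461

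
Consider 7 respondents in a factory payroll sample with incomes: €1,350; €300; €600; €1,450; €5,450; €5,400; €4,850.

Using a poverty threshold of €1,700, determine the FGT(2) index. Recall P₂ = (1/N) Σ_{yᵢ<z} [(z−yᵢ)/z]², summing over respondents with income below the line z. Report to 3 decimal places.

Below the line: €300, €600, €1,350, €1,450 (q = 4 of N = 7).
Normalized shortfalls: (1700−300)/1700 = 0.8235; (1700−600)/1700 = 0.6471; (1700−1350)/1700 = 0.2059; (1700−1450)/1700 = 0.1471.
Squared: 0.6782; 0.4187; 0.0424; 0.0216.
Sum = 1.160900; P₂ = 1.160900 / 7 = 0.166.

0.166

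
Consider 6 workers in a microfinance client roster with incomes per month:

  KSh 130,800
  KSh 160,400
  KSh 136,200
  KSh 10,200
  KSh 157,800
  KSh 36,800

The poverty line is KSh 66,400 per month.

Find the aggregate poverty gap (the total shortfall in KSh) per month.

KSh 85,800

Below the line: KSh 10,200, KSh 36,800 (q = 2 of N = 6).
Individual gaps: 66400−10200 = 56200; 66400−36800 = 29600.
Aggregate gap = KSh 85,800.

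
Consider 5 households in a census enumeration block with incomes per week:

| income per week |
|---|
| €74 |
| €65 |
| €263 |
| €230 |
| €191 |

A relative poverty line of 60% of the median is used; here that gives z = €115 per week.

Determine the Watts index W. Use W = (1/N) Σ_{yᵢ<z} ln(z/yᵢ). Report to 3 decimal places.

0.202

Incomes under z: €65, €74 (q = 2 of N = 5).
Log shortfalls: ln(115/65) = 0.5705; ln(115/74) = 0.4409.
W = 1.011412 / 5 = 0.202.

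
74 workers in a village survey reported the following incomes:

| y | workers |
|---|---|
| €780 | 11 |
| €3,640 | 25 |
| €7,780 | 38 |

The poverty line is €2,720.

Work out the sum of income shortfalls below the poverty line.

€21,340

Below z: 11×€780 (q = 11 of N = 74).
Individual gaps: 11×(2720−780) = 21340.
Aggregate gap = €21,340.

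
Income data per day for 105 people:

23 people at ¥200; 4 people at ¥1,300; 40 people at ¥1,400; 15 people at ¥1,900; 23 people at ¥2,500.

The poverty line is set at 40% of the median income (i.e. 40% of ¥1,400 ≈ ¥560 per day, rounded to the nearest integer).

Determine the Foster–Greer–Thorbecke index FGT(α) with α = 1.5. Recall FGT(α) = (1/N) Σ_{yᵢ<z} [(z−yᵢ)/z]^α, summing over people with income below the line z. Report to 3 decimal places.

0.113

Poor units: 23×¥200 (q = 23 of N = 105).
Shortfall ratios: (560−200)/560 = 0.6429 (×23).
Raised to α = 1.5: 0.51543 (×23).
Sum = 11.854945; FGT(1.5) = 11.854945 / 105 = 0.113.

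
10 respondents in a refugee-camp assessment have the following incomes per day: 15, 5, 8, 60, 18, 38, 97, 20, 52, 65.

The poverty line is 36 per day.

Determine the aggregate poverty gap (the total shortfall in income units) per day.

114

Incomes under z: 5, 8, 15, 18, 20 (q = 5 of N = 10).
Individual gaps: 36−5 = 31; 36−8 = 28; 36−15 = 21; 36−18 = 18; 36−20 = 16.
Aggregate gap = 114.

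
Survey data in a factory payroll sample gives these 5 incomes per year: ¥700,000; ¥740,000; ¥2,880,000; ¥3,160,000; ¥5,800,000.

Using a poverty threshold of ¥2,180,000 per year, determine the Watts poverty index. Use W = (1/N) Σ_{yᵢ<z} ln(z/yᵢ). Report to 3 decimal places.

0.443

Below z: ¥700,000, ¥740,000 (q = 2 of N = 5).
Log gaps: ln(2180000/700000) = 1.1360; ln(2180000/740000) = 1.0804.
W = 2.216430 / 5 = 0.443.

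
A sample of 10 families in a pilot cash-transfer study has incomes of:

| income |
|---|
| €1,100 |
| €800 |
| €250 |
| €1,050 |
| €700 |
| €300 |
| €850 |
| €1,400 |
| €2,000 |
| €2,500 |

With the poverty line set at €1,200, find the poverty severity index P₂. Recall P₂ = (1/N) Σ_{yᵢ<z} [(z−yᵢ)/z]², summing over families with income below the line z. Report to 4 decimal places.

0.1582

Poor units: €250, €300, €700, €800, €850, €1,050, €1,100 (q = 7 of N = 10).
Normalized shortfalls: (1200−250)/1200 = 0.7917; (1200−300)/1200 = 0.7500; (1200−700)/1200 = 0.4167; (1200−800)/1200 = 0.3333; (1200−850)/1200 = 0.2917; (1200−1050)/1200 = 0.1250; (1200−1100)/1200 = 0.0833.
Squared: 0.6267; 0.5625; 0.1736; 0.1111; 0.0851; 0.0156; 0.0069.
Sum = 1.581597; P₂ = 1.581597 / 10 = 0.1582.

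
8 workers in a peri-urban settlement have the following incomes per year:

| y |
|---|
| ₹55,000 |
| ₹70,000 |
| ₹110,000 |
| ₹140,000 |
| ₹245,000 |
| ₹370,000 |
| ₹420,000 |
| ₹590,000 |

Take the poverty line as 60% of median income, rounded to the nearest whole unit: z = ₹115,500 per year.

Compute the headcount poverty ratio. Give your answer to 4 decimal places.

3 of the 8 workers have income below ₹115,500.
H = 3/8 = 0.3750.

0.3750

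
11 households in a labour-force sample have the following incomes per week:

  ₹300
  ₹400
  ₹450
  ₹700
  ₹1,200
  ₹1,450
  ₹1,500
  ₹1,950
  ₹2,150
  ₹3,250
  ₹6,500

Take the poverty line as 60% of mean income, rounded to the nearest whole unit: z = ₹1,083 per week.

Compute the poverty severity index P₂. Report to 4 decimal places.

0.1261

Below the line: ₹300, ₹400, ₹450, ₹700 (q = 4 of N = 11).
Shortfall ratios: (1083−300)/1083 = 0.7230; (1083−400)/1083 = 0.6307; (1083−450)/1083 = 0.5845; (1083−700)/1083 = 0.3536.
Squared: 0.5227; 0.3977; 0.3416; 0.1251.
Sum = 1.387136; P₂ = 1.387136 / 11 = 0.1261.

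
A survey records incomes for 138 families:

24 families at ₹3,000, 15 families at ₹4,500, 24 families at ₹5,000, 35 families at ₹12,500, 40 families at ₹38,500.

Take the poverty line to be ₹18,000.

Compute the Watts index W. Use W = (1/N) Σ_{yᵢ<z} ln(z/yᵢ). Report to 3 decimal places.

0.778

Poor units: 24×₹3,000, 15×₹4,500, 24×₹5,000, 35×₹12,500 (q = 98 of N = 138).
Log shortfalls: ln(18000/3000) = 1.7918 (×24); ln(18000/4500) = 1.3863 (×15); ln(18000/5000) = 1.2809 (×24); ln(18000/12500) = 0.3646 (×35).
W = 107.301564 / 138 = 0.778.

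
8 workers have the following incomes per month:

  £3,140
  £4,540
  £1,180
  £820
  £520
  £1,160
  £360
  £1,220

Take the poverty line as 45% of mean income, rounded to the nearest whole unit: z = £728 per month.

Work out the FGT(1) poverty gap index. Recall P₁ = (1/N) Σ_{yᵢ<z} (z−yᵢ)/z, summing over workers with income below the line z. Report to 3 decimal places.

0.099

Below z: £360, £520 (q = 2 of N = 8).
Shortfall ratios: (728−360)/728 = 0.5055; (728−520)/728 = 0.2857.
Sum of shortfalls = 0.791209; P₁ averages over all N: 0.791209 / 8 = 0.099.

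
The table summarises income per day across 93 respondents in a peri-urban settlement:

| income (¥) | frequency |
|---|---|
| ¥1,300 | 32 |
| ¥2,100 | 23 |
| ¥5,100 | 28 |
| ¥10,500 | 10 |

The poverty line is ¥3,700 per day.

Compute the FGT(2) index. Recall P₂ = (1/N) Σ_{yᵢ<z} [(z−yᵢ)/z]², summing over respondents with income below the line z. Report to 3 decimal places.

0.191

Below z: 32×¥1,300, 23×¥2,100 (q = 55 of N = 93).
Shortfall ratios: (3700−1300)/3700 = 0.6486 (×32); (3700−2100)/3700 = 0.4324 (×23).
Squared: 0.4207 (×32); 0.1870 (×23).
Sum = 17.764792; P₂ = 17.764792 / 93 = 0.191.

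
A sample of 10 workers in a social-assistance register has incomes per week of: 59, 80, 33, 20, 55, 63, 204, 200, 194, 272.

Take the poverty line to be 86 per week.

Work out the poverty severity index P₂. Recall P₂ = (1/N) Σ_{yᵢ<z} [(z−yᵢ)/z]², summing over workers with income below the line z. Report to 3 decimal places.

0.127

Below z: 20, 33, 55, 59, 63, 80 (q = 6 of N = 10).
Normalized shortfalls: (86−20)/86 = 0.7674; (86−33)/86 = 0.6163; (86−55)/86 = 0.3605; (86−59)/86 = 0.3140; (86−63)/86 = 0.2674; (86−80)/86 = 0.0698.
Squared: 0.5890; 0.3798; 0.1299; 0.0986; 0.0715; 0.0049.
Sum = 1.273661; P₂ = 1.273661 / 10 = 0.127.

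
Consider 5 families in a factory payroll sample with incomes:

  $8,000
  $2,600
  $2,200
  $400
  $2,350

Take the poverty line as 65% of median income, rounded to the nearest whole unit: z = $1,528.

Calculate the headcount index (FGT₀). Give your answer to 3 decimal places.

1 of the 5 families have income below $1,528.
H = 1/5 = 0.200.

0.200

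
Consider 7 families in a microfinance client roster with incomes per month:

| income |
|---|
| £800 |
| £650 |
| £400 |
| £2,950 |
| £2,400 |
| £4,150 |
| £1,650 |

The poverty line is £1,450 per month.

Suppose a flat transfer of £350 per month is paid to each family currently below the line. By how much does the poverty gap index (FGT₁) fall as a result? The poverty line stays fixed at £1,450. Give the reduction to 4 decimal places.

Before: below the line — £400, £650, £800; poverty gap index (FGT₁) = 0.246305.
After the £350 transfer: below the line — £750, £1,000, £1,150; poverty gap index (FGT₁) = 0.142857.
Reduction = 0.246305 − 0.142857 = 0.1034.

0.1034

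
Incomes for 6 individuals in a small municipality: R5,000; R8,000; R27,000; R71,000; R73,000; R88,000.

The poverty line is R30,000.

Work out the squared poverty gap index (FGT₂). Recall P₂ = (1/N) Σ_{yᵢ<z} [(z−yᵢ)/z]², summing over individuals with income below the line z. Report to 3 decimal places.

0.207

Below the line: R5,000, R8,000, R27,000 (q = 3 of N = 6).
Shortfall ratios: (30000−5000)/30000 = 0.8333; (30000−8000)/30000 = 0.7333; (30000−27000)/30000 = 0.1000.
Squared: 0.6944; 0.5378; 0.0100.
Sum = 1.242222; P₂ = 1.242222 / 6 = 0.207.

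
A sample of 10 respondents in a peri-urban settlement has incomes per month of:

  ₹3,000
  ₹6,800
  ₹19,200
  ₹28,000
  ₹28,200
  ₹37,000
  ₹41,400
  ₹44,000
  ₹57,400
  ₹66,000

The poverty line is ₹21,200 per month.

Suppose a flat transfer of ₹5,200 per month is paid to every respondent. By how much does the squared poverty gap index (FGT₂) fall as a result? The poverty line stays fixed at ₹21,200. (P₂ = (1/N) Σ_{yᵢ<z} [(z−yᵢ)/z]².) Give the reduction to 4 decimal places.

Before: below the line — ₹3,000, ₹6,800, ₹19,200; squared poverty gap index (FGT₂) = 0.120728.
After the ₹5,200 transfer: below the line — ₹8,200, ₹12,000; squared poverty gap index (FGT₂) = 0.056435.
Reduction = 0.120728 − 0.056435 = 0.0643.

0.0643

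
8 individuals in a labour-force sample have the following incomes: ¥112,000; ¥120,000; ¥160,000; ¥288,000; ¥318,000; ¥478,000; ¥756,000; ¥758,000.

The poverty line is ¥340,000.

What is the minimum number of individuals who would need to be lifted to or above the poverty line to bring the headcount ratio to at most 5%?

5

Currently q = 5 of N = 8 are below the line (H = 0.625).
A headcount ratio of at most 5% allows at most ⌊0.05 × 8⌋ = 0 poor individuals.
So at least 5 − 0 = 5 must be lifted.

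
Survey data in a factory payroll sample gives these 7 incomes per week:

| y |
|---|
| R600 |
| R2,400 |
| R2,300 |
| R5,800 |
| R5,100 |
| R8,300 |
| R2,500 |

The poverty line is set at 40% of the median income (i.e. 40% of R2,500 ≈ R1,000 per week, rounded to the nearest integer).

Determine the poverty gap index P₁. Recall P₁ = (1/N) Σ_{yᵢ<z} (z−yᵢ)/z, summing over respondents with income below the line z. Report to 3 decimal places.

Below the line: R600 (q = 1 of N = 7).
Shortfall ratios: (1000−600)/1000 = 0.4000.
Σ = 0.400000. Dividing by the full population N = 7 gives P₁ = 0.057.

0.057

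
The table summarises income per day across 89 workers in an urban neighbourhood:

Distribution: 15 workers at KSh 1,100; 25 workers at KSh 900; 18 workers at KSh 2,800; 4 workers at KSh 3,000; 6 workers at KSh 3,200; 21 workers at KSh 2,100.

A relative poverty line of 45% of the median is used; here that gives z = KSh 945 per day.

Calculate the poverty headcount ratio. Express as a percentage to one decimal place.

28.1%

25 of the 89 workers have income below KSh 945.
H = 25/89 = 28.1%.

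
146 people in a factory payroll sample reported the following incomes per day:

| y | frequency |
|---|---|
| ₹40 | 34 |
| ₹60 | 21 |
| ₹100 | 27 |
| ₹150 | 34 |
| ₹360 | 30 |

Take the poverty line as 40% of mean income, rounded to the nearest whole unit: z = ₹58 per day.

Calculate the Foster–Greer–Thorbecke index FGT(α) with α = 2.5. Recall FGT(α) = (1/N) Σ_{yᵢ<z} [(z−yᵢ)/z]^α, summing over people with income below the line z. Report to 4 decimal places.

0.0125

Below z: 34×₹40 (q = 34 of N = 146).
Relative gaps: (58−40)/58 = 0.3103 (×34).
Raised to α = 2.5: 0.05366 (×34).
Sum = 1.824275; FGT(2.5) = 1.824275 / 146 = 0.0125.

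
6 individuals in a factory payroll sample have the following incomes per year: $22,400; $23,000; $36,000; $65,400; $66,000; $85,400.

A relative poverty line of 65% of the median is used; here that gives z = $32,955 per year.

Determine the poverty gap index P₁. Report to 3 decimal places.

Below the line: $22,400, $23,000 (q = 2 of N = 6).
Relative gaps: (32955−22400)/32955 = 0.3203; (32955−23000)/32955 = 0.3021.
Σ = 0.622364. Dividing by the full population N = 6 gives P₁ = 0.104.

0.104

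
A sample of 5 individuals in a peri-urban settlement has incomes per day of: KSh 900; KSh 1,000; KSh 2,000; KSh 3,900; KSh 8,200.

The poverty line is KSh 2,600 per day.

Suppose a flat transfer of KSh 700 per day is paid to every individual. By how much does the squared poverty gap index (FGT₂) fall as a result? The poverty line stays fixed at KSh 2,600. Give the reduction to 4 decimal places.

0.1183

Before: below the line — KSh 900, KSh 1,000, KSh 2,000; squared poverty gap index (FGT₂) = 0.171893.
After the KSh 700 transfer: below the line — KSh 1,600, KSh 1,700; squared poverty gap index (FGT₂) = 0.053550.
Reduction = 0.171893 − 0.053550 = 0.1183.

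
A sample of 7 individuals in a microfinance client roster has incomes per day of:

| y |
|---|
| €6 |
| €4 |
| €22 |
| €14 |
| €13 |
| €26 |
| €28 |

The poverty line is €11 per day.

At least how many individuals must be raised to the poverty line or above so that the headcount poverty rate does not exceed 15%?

Currently q = 2 of N = 7 are below the line (H = 0.286).
A headcount ratio of at most 15% allows at most ⌊0.15 × 7⌋ = 1 poor individuals.
So at least 2 − 1 = 1 must be lifted.

1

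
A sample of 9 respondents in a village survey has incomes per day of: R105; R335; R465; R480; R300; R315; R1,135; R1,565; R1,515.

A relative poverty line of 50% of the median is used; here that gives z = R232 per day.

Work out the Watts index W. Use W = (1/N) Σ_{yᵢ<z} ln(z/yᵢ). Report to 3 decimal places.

Incomes under z: R105 (q = 1 of N = 9).
ln(z/y) terms: ln(232/105) = 0.7928.
W = 0.792777 / 9 = 0.088.

0.088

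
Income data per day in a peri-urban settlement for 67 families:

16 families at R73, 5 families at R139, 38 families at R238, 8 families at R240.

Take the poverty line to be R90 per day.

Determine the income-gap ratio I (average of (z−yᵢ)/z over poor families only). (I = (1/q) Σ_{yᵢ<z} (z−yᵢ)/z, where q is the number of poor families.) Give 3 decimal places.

0.189

Below the line: 16×R73 (q = 16 of N = 67).
Relative gaps: 0.1889 (×16); sum = 3.022222.
I averages over the q = 16 poor units only: 3.022222 / 16 = 0.189.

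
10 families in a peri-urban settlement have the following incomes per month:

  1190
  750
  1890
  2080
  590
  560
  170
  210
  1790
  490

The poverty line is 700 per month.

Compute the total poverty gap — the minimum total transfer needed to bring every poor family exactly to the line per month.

Poor units: 170, 210, 490, 560, 590 (q = 5 of N = 10).
Individual gaps: 700−170 = 530; 700−210 = 490; 700−490 = 210; 700−560 = 140; 700−590 = 110.
Aggregate gap = 1480.

1480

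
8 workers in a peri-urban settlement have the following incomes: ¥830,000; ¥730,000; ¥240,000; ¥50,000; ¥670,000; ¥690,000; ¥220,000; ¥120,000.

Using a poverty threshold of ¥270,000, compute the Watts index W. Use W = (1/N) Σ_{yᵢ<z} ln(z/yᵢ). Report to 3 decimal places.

Incomes under z: ¥50,000, ¥120,000, ¥220,000, ¥240,000 (q = 4 of N = 8).
ln(z/y) terms: ln(270000/50000) = 1.6864; ln(270000/120000) = 0.8109; ln(270000/220000) = 0.2048; ln(270000/240000) = 0.1178.
W = 2.819907 / 8 = 0.352.

0.352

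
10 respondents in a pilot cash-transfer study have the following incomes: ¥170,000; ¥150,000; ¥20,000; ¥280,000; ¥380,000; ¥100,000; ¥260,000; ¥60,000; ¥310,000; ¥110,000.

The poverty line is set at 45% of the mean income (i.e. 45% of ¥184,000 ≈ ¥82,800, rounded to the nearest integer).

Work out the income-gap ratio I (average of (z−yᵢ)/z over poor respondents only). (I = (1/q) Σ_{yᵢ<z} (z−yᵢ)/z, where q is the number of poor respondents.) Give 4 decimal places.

Incomes under z: ¥20,000, ¥60,000 (q = 2 of N = 10).
Shortfall ratios (z−y)/z: 0.7585, 0.2754; sum = 1.033816.
The income-gap ratio divides by q (the poor only): 1.033816 / 2 = 0.5169.

0.5169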